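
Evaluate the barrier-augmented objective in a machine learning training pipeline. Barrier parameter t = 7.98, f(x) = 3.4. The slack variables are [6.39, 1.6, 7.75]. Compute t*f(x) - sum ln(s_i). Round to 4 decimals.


Step 1: Compute log-barrier.
ln values: [1.8547, 0.47, 2.0477]
phi = -(1.8547 + 0.47 + 2.0477) = -4.3724
Step 2: Compute augmented objective.
t*f(x) = 7.98*3.4 = 27.132
Total = 27.132 - 4.3724 = 22.7596


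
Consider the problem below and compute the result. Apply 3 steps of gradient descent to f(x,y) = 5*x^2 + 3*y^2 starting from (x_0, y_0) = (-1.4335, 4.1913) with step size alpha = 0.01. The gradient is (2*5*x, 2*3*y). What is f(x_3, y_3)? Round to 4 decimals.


Gradient descent on f(x,y) = 5*x^2 + 3*y^2.
Starting point: (-1.4335, 4.1913), alpha = 0.01
Step 1: grad_x = 2*5*-1.4335 = -14.335, grad_y = 2*3*4.1913 = 25.1478
  x_1 = -1.4335 - 0.01*-14.335 = -1.2902
  y_1 = 4.1913 - 0.01*25.1478 = 3.9398
Step 2: grad_x = 2*5*-1.2902 = -12.9015, grad_y = 2*3*3.9398 = 23.6389
  x_2 = -1.2902 - 0.01*-12.9015 = -1.1611
  y_2 = 3.9398 - 0.01*23.6389 = 3.7034
Step 3: grad_x = 2*5*-1.1611 = -11.6114, grad_y = 2*3*3.7034 = 22.2206
  x_3 = -1.1611 - 0.01*-11.6114 = -1.045
  y_3 = 3.7034 - 0.01*22.2206 = 3.4812
f(-1.045, 3.4812) = 5*(-1.045)^2 + 3*3.4812^2 = 41.8172


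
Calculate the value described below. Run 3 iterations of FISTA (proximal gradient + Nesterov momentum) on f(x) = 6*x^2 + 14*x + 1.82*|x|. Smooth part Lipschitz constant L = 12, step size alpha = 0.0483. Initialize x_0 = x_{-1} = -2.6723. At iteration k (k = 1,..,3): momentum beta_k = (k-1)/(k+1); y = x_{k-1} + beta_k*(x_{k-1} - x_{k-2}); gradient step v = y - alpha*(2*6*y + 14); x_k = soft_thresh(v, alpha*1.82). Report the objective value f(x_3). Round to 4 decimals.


FISTA on f(x) = 6*x^2 + 14*x + 1.82*|x|
L = 12, alpha = 0.0483
Iteration 1: beta = 0.0, y = -2.6723 + 0.0*(-2.6723 + 2.6723) = -2.6723
  grad(y) = -18.0676, v = y - alpha*grad = -1.7996
  prox(v) = soft_thresh(-1.7996, 0.0879) = -1.7117
Iteration 2: beta = 0.3333, y = -1.7117 + 0.3333*(-1.7117 + 2.6723) = -1.3915
  grad(y) = -2.6985, v = y - alpha*grad = -1.2612
  prox(v) = soft_thresh(-1.2612, 0.0879) = -1.1733
Iteration 3: beta = 0.5, y = -1.1733 + 0.5*(-1.1733 + 1.7117) = -0.9041
  grad(y) = 3.151, v = y - alpha*grad = -1.0563
  prox(v) = soft_thresh(-1.0563, 0.0879) = -0.9684
f(x_3) = 6*(-0.9684)^2 + 14*(-0.9684) + 1.82*|-0.9684| = -6.1683


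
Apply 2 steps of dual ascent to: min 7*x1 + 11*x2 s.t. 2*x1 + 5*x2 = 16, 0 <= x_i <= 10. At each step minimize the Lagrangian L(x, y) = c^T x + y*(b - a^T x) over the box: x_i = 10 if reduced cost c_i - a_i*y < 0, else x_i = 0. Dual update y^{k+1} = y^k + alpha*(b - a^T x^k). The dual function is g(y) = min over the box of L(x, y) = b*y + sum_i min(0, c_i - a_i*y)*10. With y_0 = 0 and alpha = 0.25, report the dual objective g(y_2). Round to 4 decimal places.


Dual ascent for LP: min 7*x1 + 11*x2, 2*x1 + 5*x2 = 16, 0 <= x_i <= 10
Step 1: y^k = 0.0, reduced costs: (7.0, 11.0)
  x^k = (0.0, 0.0), subgradient = b - a^T x = 16.0
  y^{k+1} = 0.0 + 0.25*16.0 = 4.0
Step 2: y^k = 4.0, reduced costs: (-1.0, -9.0)
  x^k = (10.0, 10.0), subgradient = b - a^T x = -54.0
  y^{k+1} = 4.0 + 0.25*-54.0 = -9.5
Dual objective at y_2 = -9.5: reduced costs (26.0, 58.5), box minimizer x = (0.0, 0.0)
g(y_2) = b*y + (c1 - a1*y)*x1 + (c2 - a2*y)*x2 = 16*(-9.5) + 26.0*0.0 + 58.5*0.0 = -152.0 + 0.0 + 0.0 = -152.0


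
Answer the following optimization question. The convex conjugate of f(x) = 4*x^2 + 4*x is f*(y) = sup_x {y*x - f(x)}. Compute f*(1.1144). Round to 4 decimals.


f*(y) = sup_x {y*x - a*x^2 - b*x} = sup_x {(y-b)*x - a*x^2}
FOC: (y - b) - 2a*x = 0 => x* = (y - b)/(2a)
x* = (1.1144 - 4)/(2*4) = -0.3607
f*(1.1144) = (y-b)^2/(4a) = (1.1144 - 4)^2/(4*4)
= 8.3267/16 = 0.5204


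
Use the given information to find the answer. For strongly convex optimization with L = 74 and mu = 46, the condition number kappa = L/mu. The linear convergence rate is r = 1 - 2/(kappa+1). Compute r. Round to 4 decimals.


Step 1: Compute the condition number.
kappa = L/mu = 74/46 = 1.6087
Step 2: Compute the convergence rate.
r = 1 - 2/(kappa + 1) = 1 - 2*mu/(L + mu) = (L - mu)/(L + mu) = 28/120 = 0.2333


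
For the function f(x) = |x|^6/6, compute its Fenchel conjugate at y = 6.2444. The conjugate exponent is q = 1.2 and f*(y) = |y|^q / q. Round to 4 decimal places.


The conjugate exponent q satisfies 1/p + 1/q = 1.
p = 6, so q = 6/(6 - 1) = 1.2
|y|^q = 6.2444^1.2 = 9.0072
f*(6.2444) = 9.0072 / 1.2 = 7.506


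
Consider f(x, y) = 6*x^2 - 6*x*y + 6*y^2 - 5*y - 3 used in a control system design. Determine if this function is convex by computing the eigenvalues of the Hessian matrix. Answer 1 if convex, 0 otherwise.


The Hessian of f(x,y) = 6*x^2 - 6*x*y + 6*y^2 - 5*y - 3 is:
H = [[12, -6], [-6, 12]]
Trace = 12 + 12 = 24
Determinant = 12*12 - (-6)^2 = 108
Discriminant = (24)^2 - 4*108 = 144.0
Eigenvalues: lambda_1 = 6.0, lambda_2 = 18.0
The function is convex.

1


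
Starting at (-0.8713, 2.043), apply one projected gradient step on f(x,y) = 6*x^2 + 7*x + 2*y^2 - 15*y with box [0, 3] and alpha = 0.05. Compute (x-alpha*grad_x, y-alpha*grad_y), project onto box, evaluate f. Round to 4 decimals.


Step 1: Compute gradient at (-0.8713, 2.043).
grad_x = 2*6*-0.8713 + 7 = -3.4556
grad_y = 2*2*2.043 - 15 = -6.828
Step 2: Gradient step.
x_raw = -0.8713 - 0.05*-3.4556 = -0.6985
y_raw = 2.043 - 0.05*-6.828 = 2.3844
Step 3: Project onto [0, 3].
x_proj = clip(-0.6985) = 0.0
y_proj = clip(2.3844) = 2.3844
Step 4: Evaluate f.
f(0.0, 2.3844) = -24.3953


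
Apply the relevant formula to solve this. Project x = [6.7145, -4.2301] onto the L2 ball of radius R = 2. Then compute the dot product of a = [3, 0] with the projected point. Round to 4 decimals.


Step 1: Compute ||x|| (intermediates to 6 decimals).
||x|| = sqrt(6.7145^2 + (-4.2301)^2) = 7.935884
Step 2: Project.
Since ||x|| > R, scale = R/||x|| = 2/7.935884 = 0.25202, proj(x) = scale * x
proj(x) = [1.692188, -1.06607]
Step 3: Dot product.
a^T * proj(x) = 3*1.692188 + 0*(-1.06607) = 5.0766


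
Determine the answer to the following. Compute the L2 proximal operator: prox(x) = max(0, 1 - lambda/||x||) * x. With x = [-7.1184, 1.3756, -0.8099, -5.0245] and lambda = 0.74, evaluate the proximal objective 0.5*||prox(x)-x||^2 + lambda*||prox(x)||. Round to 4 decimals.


Step 1: Compute ||x||.
||x|| = 8.8581
Step 2: Compute scaling factor.
scale = max(0, 1 - 0.74/8.8581) = 0.9165
Step 3: prox(x) = [-6.5237, 1.2607, -0.7422, -4.6048]
||prox(x)|| = 8.1181
Step 4: Proximal objective.
0.5*||prox-x||^2 = 0.2738
lambda*||prox|| = 6.0074
Total = 6.2812


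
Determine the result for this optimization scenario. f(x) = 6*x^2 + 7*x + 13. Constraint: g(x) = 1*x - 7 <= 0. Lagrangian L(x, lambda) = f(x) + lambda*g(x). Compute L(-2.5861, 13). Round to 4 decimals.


Step 1: Evaluate f(x).
f(-2.5861) = 6*(-2.5861)^2 + 7*(-2.5861) + 13 = 35.0248
Step 2: Evaluate g(x).
g(-2.5861) = 1*-2.5861 - 7 = -9.5861
Step 3: Compute Lagrangian.
L = 35.0248 + 13*-9.5861 = -89.5945


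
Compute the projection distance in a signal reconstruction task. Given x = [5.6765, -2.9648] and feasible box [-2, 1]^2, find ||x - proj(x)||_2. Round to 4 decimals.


Project each component onto [-2, 1].
clip(5.6765) = 1.0, clip(-2.9648) = -2.0
Projection = [1.0, -2.0]
Squared diffs: [21.8697, 0.9308]
Distance = sqrt(22.8005) = 4.775


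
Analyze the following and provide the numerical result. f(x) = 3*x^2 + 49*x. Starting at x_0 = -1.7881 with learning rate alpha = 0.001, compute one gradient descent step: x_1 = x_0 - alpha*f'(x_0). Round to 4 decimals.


We compute the gradient at x_0 and apply the update.
f'(x) = 6*x + 49
f'(-1.7881) = 6*-1.7881 + 49 = 38.2714
x_1 = -1.7881 - 0.001*38.2714 = -1.8264


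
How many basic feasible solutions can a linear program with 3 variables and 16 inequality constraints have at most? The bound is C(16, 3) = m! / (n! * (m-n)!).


Each vertex corresponds to some choice of n active constraints out of m, so the number of vertices is at most C(m, n) = m! / (n!(m-n)!).
m = 16, n = 3
Numerator: 16 * 15 * 14
Denominator: 3! = 6
C(16, 3) = 560


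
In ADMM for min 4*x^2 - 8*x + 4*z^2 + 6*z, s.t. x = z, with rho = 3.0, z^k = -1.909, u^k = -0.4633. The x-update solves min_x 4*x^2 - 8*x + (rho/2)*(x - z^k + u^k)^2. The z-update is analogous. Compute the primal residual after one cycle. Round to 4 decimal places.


ADMM iteration with rho = 3.0, z^k = -1.909, u^k = -0.4633
Step 1: x-update.
Minimize 4*x^2 - 8*x + (3.0/2)*(x + 1.909 - 0.4633)^2
FOC: (2*4 + 3.0)*x = 8 + 3.0*(-1.909 + 0.4633)
x^{k+1} = 0.333
Step 2: z-update.
Minimize 4*z^2 + 6*z + (3.0/2)*(0.333 - z - 0.4633)^2
FOC: (2*4 + 3.0)*z = -6 + 3.0*(0.333 - 0.4633)
z^{k+1} = -0.581
Step 3: u-update.
u^{k+1} = -0.4633 + 0.333 + 0.581 = 0.4507
Step 4: Primal residual = |0.333 + 0.581| = 0.914


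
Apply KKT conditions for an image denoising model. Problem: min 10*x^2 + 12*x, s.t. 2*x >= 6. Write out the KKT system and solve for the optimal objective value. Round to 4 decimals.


Step 1: Try lambda = 0 (constraint inactive).
x_unc = -12/(2*10) = -0.6
Check: 2*-0.6 = -1.2 < 6 -- violated!
Step 2: Constraint must be active: 2*x = 6
x* = 6/2 = 3.0
lambda = (2*10*3.0 + 12)/2 = 36.0
Step 3: Compute optimal value.
f(x*) = 10*3.0^2 + 12*3.0 = 126.0


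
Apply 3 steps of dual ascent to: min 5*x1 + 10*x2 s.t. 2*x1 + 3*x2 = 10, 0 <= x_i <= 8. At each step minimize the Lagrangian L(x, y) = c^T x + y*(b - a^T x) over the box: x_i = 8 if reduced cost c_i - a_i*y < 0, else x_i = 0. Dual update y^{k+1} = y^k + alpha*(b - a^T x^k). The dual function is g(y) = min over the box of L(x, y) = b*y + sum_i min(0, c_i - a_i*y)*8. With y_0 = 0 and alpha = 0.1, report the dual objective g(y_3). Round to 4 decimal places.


Dual ascent for LP: min 5*x1 + 10*x2, 2*x1 + 3*x2 = 10, 0 <= x_i <= 8
Step 1: y^k = 0.0, reduced costs: (5.0, 10.0)
  x^k = (0.0, 0.0), subgradient = b - a^T x = 10.0
  y^{k+1} = 0.0 + 0.1*10.0 = 1.0
Step 2: y^k = 1.0, reduced costs: (3.0, 7.0)
  x^k = (0.0, 0.0), subgradient = b - a^T x = 10.0
  y^{k+1} = 1.0 + 0.1*10.0 = 2.0
Step 3: y^k = 2.0, reduced costs: (1.0, 4.0)
  x^k = (0.0, 0.0), subgradient = b - a^T x = 10.0
  y^{k+1} = 2.0 + 0.1*10.0 = 3.0
Dual objective at y_3 = 3.0: reduced costs (-1.0, 1.0), box minimizer x = (8.0, 0.0)
g(y_3) = b*y + (c1 - a1*y)*x1 + (c2 - a2*y)*x2 = 10*3.0 + (-1.0)*8.0 + 1.0*0.0 = 30.0 - 8.0 + 0.0 = 22.0


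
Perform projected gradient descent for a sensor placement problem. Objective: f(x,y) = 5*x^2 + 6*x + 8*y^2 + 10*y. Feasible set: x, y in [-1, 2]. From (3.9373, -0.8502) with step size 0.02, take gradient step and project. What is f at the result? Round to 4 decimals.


Step 1: Compute gradient at (3.9373, -0.8502).
grad_x = 2*5*3.9373 + 6 = 45.373
grad_y = 2*8*-0.8502 + 10 = -3.6032
Step 2: Gradient step.
x_raw = 3.9373 - 0.02*45.373 = 3.0298
y_raw = -0.8502 - 0.02*-3.6032 = -0.7781
Step 3: Project onto [-1, 2].
x_proj = clip(3.0298) = 2.0
y_proj = clip(-0.7781) = -0.7781
Step 4: Evaluate f.
f(2.0, -0.7781) = 29.0626


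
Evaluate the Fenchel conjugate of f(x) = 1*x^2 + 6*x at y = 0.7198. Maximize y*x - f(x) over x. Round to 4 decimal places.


f*(y) = sup_x {y*x - a*x^2 - b*x} = sup_x {(y-b)*x - a*x^2}
FOC: (y - b) - 2a*x = 0 => x* = (y - b)/(2a)
x* = (0.7198 - 6)/(2*1) = -2.6401
f*(0.7198) = (y-b)^2/(4a) = (0.7198 - 6)^2/(4*1)
= 27.8805/4 = 6.9701


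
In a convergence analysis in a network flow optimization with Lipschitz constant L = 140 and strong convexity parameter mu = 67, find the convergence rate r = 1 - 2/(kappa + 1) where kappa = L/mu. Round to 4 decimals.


Step 1: Compute the condition number.
kappa = L/mu = 140/67 = 2.0896
Step 2: Compute the convergence rate.
r = 1 - 2/(kappa + 1) = 1 - 2*mu/(L + mu) = (L - mu)/(L + mu) = 73/207 = 0.3527


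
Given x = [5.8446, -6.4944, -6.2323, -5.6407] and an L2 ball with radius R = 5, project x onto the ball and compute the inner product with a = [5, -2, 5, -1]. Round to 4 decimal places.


Step 1: Compute ||x|| (intermediates to 6 decimals).
||x|| = sqrt(5.8446^2 + (-6.4944)^2 + (-6.2323)^2 + (-5.6407)^2) = 12.124176
Step 2: Project.
Since ||x|| > R, scale = R/||x|| = 5/12.124176 = 0.412399, proj(x) = scale * x
proj(x) = [2.410307, -2.678284, -2.570194, -2.326219]
Step 3: Dot product.
a^T * proj(x) = 5*2.410307 - 2*(-2.678284) + 5*(-2.570194) - 1*(-2.326219) = 6.8834


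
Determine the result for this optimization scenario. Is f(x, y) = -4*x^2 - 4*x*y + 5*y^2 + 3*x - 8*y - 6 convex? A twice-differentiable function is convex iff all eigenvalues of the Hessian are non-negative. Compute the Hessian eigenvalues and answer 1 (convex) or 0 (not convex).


The Hessian of f(x,y) = -4*x^2 - 4*x*y + 5*y^2 + 3*x - 8*y - 6 is:
H = [[-8, -4], [-4, 10]]
Trace = -8 + 10 = 2
Determinant = -8*10 - (-4)^2 = -96
Discriminant = (2)^2 - 4*-96 = 388.0
Eigenvalues: lambda_1 = -8.8489, lambda_2 = 10.8489
The function is not convex.

0


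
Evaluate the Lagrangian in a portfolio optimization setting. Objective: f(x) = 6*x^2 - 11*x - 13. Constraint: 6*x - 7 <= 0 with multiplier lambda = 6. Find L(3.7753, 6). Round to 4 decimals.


Step 1: Evaluate f(x).
f(3.7753) = 6*3.7753^2 - 11*3.7753 - 13 = 30.989
Step 2: Evaluate g(x).
g(3.7753) = 6*3.7753 - 7 = 15.6518
Step 3: Compute Lagrangian.
L = 30.989 + 6*15.6518 = 124.8998


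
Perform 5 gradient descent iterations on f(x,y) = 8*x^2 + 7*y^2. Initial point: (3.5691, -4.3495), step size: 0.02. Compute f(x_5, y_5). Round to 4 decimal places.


Gradient descent on f(x,y) = 8*x^2 + 7*y^2.
Starting point: (3.5691, -4.3495), alpha = 0.02
Step 1: grad_x = 2*8*3.5691 = 57.1056, grad_y = 2*7*-4.3495 = -60.893
  x_1 = 3.5691 - 0.02*57.1056 = 2.427
  y_1 = -4.3495 - 0.02*-60.893 = -3.1316
Step 2: grad_x = 2*8*2.427 = 38.8318, grad_y = 2*7*-3.1316 = -43.843
  x_2 = 2.427 - 0.02*38.8318 = 1.6504
  y_2 = -3.1316 - 0.02*-43.843 = -2.2548
Step 3: grad_x = 2*8*1.6504 = 26.4056, grad_y = 2*7*-2.2548 = -31.5669
  x_3 = 1.6504 - 0.02*26.4056 = 1.1222
  y_3 = -2.2548 - 0.02*-31.5669 = -1.6234
Step 4: grad_x = 2*8*1.1222 = 17.9558, grad_y = 2*7*-1.6234 = -22.7282
  x_4 = 1.1222 - 0.02*17.9558 = 0.7631
  y_4 = -1.6234 - 0.02*-22.7282 = -1.1689
Step 5: grad_x = 2*8*0.7631 = 12.21, grad_y = 2*7*-1.1689 = -16.3643
  x_5 = 0.7631 - 0.02*12.21 = 0.5189
  y_5 = -1.1689 - 0.02*-16.3643 = -0.8416
f(0.5189, -0.8416) = 8*0.5189^2 + 7*(-0.8416)^2 = 7.1122


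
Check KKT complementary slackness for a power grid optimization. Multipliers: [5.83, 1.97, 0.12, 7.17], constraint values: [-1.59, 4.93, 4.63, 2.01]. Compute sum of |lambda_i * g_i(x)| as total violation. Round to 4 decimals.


KKT complementary slackness check:
lambda_1 * g_1 = 5.83 * -1.59 = -9.2697
lambda_2 * g_2 = 1.97 * 4.93 = 9.7121
lambda_3 * g_3 = 0.12 * 4.63 = 0.5556
lambda_4 * g_4 = 7.17 * 2.01 = 14.4117
Total violation = 9.2697 + 9.7121 + 0.5556 + 14.4117 = 33.9491


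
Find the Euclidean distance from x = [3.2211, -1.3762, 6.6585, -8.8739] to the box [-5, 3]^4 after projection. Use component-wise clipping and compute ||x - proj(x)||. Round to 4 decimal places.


Project each component onto [-5, 3].
clip(3.2211) = 3.0, clip(-1.3762) = -1.3762, clip(6.6585) = 3.0, clip(-8.8739) = -5.0
Projection = [3.0, -1.3762, 3.0, -5.0]
Squared diffs: [0.0489, 0.0, 13.3846, 15.0071]
Distance = sqrt(28.4406) = 5.333


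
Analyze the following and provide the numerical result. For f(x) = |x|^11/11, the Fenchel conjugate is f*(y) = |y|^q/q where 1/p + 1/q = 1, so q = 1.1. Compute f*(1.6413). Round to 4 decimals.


The conjugate exponent q satisfies 1/p + 1/q = 1.
p = 11, so q = 11/(11 - 1) = 1.1
|y|^q = 1.6413^1.1 = 1.7247
f*(1.6413) = 1.7247 / 1.1 = 1.5679


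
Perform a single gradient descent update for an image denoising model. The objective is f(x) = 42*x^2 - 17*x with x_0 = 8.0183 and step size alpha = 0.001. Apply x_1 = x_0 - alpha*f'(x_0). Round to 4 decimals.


We compute the gradient at x_0 and apply the update.
f'(x) = 84*x - 17
f'(8.0183) = 84*8.0183 - 17 = 656.5372
x_1 = 8.0183 - 0.001*656.5372 = 7.3618


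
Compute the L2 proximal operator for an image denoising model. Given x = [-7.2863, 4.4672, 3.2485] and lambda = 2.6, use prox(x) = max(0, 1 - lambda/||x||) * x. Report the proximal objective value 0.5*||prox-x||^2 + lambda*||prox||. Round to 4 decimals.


Step 1: Compute ||x||.
||x|| = 9.1432
Step 2: Compute scaling factor.
scale = max(0, 1 - 2.6/9.1432) = 0.7156
Step 3: prox(x) = [-5.2143, 3.1969, 2.3247]
||prox(x)|| = 6.5432
Step 4: Proximal objective.
0.5*||prox-x||^2 = 3.38
lambda*||prox|| = 17.0123
Total = 20.3924


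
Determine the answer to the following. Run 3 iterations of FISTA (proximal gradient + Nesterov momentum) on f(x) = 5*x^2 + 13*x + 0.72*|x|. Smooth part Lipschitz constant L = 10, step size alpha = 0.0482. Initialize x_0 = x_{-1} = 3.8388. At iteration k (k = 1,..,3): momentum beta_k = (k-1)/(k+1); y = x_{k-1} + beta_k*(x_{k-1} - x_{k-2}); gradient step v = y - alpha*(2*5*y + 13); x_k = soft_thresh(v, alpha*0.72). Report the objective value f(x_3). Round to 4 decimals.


FISTA on f(x) = 5*x^2 + 13*x + 0.72*|x|
L = 10, alpha = 0.0482
Iteration 1: beta = 0.0, y = 3.8388 + 0.0*(3.8388 - 3.8388) = 3.8388
  grad(y) = 51.388, v = y - alpha*grad = 1.3619
  prox(v) = soft_thresh(1.3619, 0.0347) = 1.3272
Iteration 2: beta = 0.3333, y = 1.3272 + 0.3333*(1.3272 - 3.8388) = 0.49
  grad(y) = 17.8999, v = y - alpha*grad = -0.3728
  prox(v) = soft_thresh(-0.3728, 0.0347) = -0.3381
Iteration 3: beta = 0.5, y = -0.3381 + 0.5*(-0.3381 - 1.3272) = -1.1707
  grad(y) = 1.2928, v = y - alpha*grad = -1.233
  prox(v) = soft_thresh(-1.233, 0.0347) = -1.1983
f(x_3) = 5*(-1.1983)^2 + 13*(-1.1983) + 0.72*|-1.1983| = -7.5355


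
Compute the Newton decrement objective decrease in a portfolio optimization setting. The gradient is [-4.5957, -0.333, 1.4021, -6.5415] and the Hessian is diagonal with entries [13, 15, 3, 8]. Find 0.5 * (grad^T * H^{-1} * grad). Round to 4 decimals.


Step 1: H is diagonal, so H^(-1) * g = [-0.3535, -0.0222, 0.4674, -0.8177].
Step 2: g^T H^(-1) g = sum_i g_i^2 / H_ii
  = (-4.5957)^2/13 + (-0.333)^2/15 + (1.4021)^2/3 + (-6.5415)^2/8
  = 1.6247 + 0.0074 + 0.6553 + 5.3489 = 7.6362
Step 3: Objective decrease = 0.5 * g^T H^(-1) g = 3.8181


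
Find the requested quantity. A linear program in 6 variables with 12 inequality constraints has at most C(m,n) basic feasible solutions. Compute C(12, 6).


Each vertex corresponds to some choice of n active constraints out of m, so the number of vertices is at most C(m, n) = m! / (n!(m-n)!).
m = 12, n = 6
Numerator: 12 * 11 * 10 * 9 * 8 * 7
Denominator: 6! = 720
C(12, 6) = 924


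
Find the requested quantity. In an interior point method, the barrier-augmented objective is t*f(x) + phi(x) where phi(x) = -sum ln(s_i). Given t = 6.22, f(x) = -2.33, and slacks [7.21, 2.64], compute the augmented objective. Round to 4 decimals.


Step 1: Compute log-barrier.
ln values: [1.9755, 0.9708]
phi = -(1.9755 + 0.9708) = -2.9462
Step 2: Compute augmented objective.
t*f(x) = 6.22*-2.33 = -14.4926
Total = -14.4926 - 2.9462 = -17.4388


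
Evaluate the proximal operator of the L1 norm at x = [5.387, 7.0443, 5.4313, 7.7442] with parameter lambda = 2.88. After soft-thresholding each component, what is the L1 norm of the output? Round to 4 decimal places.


Soft-thresholding with lambda = 2.88:
prox(5.387) = sign(5.387)*max(|5.387| - 2.88, 0) = 2.507
prox(7.0443) = sign(7.0443)*max(|7.0443| - 2.88, 0) = 4.1643
prox(5.4313) = sign(5.4313)*max(|5.4313| - 2.88, 0) = 2.5513
prox(7.7442) = sign(7.7442)*max(|7.7442| - 2.88, 0) = 4.8642
prox(x) = [2.507, 4.1643, 2.5513, 4.8642]
||prox(x)||_1 = 2.507 + 4.1643 + 2.5513 + 4.8642 = 14.0868


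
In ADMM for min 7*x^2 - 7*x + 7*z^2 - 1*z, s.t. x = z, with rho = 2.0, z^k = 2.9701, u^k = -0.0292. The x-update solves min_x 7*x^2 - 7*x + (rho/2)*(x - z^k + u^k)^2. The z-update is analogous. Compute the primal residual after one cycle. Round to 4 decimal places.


ADMM iteration with rho = 2.0, z^k = 2.9701, u^k = -0.0292
Step 1: x-update.
Minimize 7*x^2 - 7*x + (2.0/2)*(x - 2.9701 - 0.0292)^2
FOC: (2*7 + 2.0)*x = 7 + 2.0*(2.9701 + 0.0292)
x^{k+1} = 0.8124
Step 2: z-update.
Minimize 7*z^2 - 1*z + (2.0/2)*(0.8124 - z - 0.0292)^2
FOC: (2*7 + 2.0)*z = 1 + 2.0*(0.8124 - 0.0292)
z^{k+1} = 0.1604
Step 3: u-update.
u^{k+1} = -0.0292 + 0.8124 - 0.1604 = 0.6228
Step 4: Primal residual = |0.8124 - 0.1604| = 0.652


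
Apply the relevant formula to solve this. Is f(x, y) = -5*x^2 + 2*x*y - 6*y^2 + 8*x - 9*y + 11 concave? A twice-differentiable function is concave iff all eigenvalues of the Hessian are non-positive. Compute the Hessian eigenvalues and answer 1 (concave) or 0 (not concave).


The Hessian of f(x,y) = -5*x^2 + 2*x*y - 6*y^2 + 8*x - 9*y + 11 is:
H = [[-10, 2], [2, -12]]
Trace = -10 - 12 = -22
Determinant = -10*-12 - (2)^2 = 116
Discriminant = (-22)^2 - 4*116 = 20.0
Eigenvalues: lambda_1 = -13.2361, lambda_2 = -8.7639
The function is concave.

1


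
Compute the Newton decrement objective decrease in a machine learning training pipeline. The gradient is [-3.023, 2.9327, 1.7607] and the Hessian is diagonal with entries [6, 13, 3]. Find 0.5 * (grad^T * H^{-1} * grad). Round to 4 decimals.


Step 1: H is diagonal, so H^(-1) * g = [-0.5038, 0.2256, 0.5869].
Step 2: g^T H^(-1) g = sum_i g_i^2 / H_ii
  = (-3.023)^2/6 + (2.9327)^2/13 + (1.7607)^2/3
  = 1.5231 + 0.6616 + 1.0334 = 3.218
Step 3: Objective decrease = 0.5 * g^T H^(-1) g = 1.609


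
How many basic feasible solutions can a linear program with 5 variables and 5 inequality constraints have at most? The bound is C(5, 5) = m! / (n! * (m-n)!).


Each vertex corresponds to some choice of n active constraints out of m, so the number of vertices is at most C(m, n) = m! / (n!(m-n)!).
m = 5, n = 5
Numerator: 5 * 4 * 3 * 2 * 1
Denominator: 5! = 120
C(5, 5) = 1


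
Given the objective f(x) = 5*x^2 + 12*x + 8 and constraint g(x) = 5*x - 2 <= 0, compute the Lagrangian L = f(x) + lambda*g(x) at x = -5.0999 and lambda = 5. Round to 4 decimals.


Step 1: Evaluate f(x).
f(-5.0999) = 5*(-5.0999)^2 + 12*(-5.0999) + 8 = 76.8461
Step 2: Evaluate g(x).
g(-5.0999) = 5*-5.0999 - 2 = -27.4995
Step 3: Compute Lagrangian.
L = 76.8461 + 5*-27.4995 = -60.6514


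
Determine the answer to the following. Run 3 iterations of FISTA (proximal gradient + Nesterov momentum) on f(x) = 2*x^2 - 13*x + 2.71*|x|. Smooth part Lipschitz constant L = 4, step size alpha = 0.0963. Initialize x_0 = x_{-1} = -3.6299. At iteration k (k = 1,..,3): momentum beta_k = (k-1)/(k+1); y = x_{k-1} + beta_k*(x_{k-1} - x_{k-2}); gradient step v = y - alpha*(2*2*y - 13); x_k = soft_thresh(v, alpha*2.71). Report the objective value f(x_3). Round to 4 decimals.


FISTA on f(x) = 2*x^2 - 13*x + 2.71*|x|
L = 4, alpha = 0.0963
Iteration 1: beta = 0.0, y = -3.6299 + 0.0*(-3.6299 + 3.6299) = -3.6299
  grad(y) = -27.5196, v = y - alpha*grad = -0.9798
  prox(v) = soft_thresh(-0.9798, 0.261) = -0.7188
Iteration 2: beta = 0.3333, y = -0.7188 + 0.3333*(-0.7188 + 3.6299) = 0.2516
  grad(y) = -11.9937, v = y - alpha*grad = 1.4066
  prox(v) = soft_thresh(1.4066, 0.261) = 1.1456
Iteration 3: beta = 0.5, y = 1.1456 + 0.5*(1.1456 + 0.7188) = 2.0778
  grad(y) = -4.6888, v = y - alpha*grad = 2.5293
  prox(v) = soft_thresh(2.5293, 0.261) = 2.2684
f(x_3) = 2*2.2684^2 - 13*2.2684 + 2.71*|2.2684| = -13.0505


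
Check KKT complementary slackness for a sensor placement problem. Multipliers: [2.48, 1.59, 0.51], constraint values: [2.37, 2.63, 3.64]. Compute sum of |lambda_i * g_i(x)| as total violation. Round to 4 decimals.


KKT complementary slackness check:
lambda_1 * g_1 = 2.48 * 2.37 = 5.8776
lambda_2 * g_2 = 1.59 * 2.63 = 4.1817
lambda_3 * g_3 = 0.51 * 3.64 = 1.8564
Total violation = 5.8776 + 4.1817 + 1.8564 = 11.9157


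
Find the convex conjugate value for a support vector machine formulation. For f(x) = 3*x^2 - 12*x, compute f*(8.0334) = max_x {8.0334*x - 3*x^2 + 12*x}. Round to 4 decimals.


f*(y) = sup_x {y*x - a*x^2 - b*x} = sup_x {(y-b)*x - a*x^2}
FOC: (y - b) - 2a*x = 0 => x* = (y - b)/(2a)
x* = (8.0334 + 12)/(2*3) = 3.3389
f*(8.0334) = (y-b)^2/(4a) = (8.0334 + 12)^2/(4*3)
= 401.3371/12 = 33.4448


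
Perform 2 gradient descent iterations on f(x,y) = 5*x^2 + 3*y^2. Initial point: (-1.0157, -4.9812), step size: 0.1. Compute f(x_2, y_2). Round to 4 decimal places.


Gradient descent on f(x,y) = 5*x^2 + 3*y^2.
Starting point: (-1.0157, -4.9812), alpha = 0.1
Step 1: grad_x = 2*5*-1.0157 = -10.157, grad_y = 2*3*-4.9812 = -29.8872
  x_1 = -1.0157 - 0.1*-10.157 = 0.0
  y_1 = -4.9812 - 0.1*-29.8872 = -1.9925
Step 2: grad_x = 2*5*0.0 = 0.0, grad_y = 2*3*-1.9925 = -11.9549
  x_2 = 0.0 - 0.1*0.0 = 0.0
  y_2 = -1.9925 - 0.1*-11.9549 = -0.797
f(0.0, -0.797) = 5*0.0^2 + 3*(-0.797)^2 = 1.9056


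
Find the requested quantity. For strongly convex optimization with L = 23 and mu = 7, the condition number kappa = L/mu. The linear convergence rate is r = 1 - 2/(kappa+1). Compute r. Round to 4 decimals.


Step 1: Compute the condition number.
kappa = L/mu = 23/7 = 3.2857
Step 2: Compute the convergence rate.
r = 1 - 2/(kappa + 1) = 1 - 2*mu/(L + mu) = (L - mu)/(L + mu) = 16/30 = 0.5333


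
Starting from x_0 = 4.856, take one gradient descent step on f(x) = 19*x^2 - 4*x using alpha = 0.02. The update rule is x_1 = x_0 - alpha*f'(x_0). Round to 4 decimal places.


We compute the gradient at x_0 and apply the update.
f'(x) = 38*x - 4
f'(4.856) = 38*4.856 - 4 = 180.528
x_1 = 4.856 - 0.02*180.528 = 1.2454


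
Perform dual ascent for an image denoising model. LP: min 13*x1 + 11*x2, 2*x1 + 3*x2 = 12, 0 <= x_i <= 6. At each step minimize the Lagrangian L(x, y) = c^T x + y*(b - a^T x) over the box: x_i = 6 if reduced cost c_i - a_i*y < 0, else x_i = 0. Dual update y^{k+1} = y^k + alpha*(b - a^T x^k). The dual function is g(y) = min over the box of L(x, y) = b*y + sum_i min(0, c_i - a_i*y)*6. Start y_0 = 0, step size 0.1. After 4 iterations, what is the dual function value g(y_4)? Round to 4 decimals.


Dual ascent for LP: min 13*x1 + 11*x2, 2*x1 + 3*x2 = 12, 0 <= x_i <= 6
Step 1: y^k = 0.0, reduced costs: (13.0, 11.0)
  x^k = (0.0, 0.0), subgradient = b - a^T x = 12.0
  y^{k+1} = 0.0 + 0.1*12.0 = 1.2
Step 2: y^k = 1.2, reduced costs: (10.6, 7.4)
  x^k = (0.0, 0.0), subgradient = b - a^T x = 12.0
  y^{k+1} = 1.2 + 0.1*12.0 = 2.4
Step 3: y^k = 2.4, reduced costs: (8.2, 3.8)
  x^k = (0.0, 0.0), subgradient = b - a^T x = 12.0
  y^{k+1} = 2.4 + 0.1*12.0 = 3.6
Step 4: y^k = 3.6, reduced costs: (5.8, 0.2)
  x^k = (0.0, 0.0), subgradient = b - a^T x = 12.0
  y^{k+1} = 3.6 + 0.1*12.0 = 4.8
Dual objective at y_4 = 4.8: reduced costs (3.4, -3.4), box minimizer x = (0.0, 6.0)
g(y_4) = b*y + (c1 - a1*y)*x1 + (c2 - a2*y)*x2 = 12*4.8 + 3.4*0.0 + (-3.4)*6.0 = 57.6 + 0.0 - 20.4 = 37.2


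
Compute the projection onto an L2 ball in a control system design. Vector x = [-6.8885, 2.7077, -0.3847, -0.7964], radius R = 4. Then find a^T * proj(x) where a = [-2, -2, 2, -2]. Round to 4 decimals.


Step 1: Compute ||x|| (intermediates to 6 decimals).
||x|| = sqrt((-6.8885)^2 + 2.7077^2 + (-0.3847)^2 + (-0.7964)^2) = 7.454215
Step 2: Project.
Since ||x|| > R, scale = R/||x|| = 4/7.454215 = 0.536609, proj(x) = scale * x
proj(x) = [-3.696431, 1.452976, -0.206433, -0.427355]
Step 3: Dot product.
a^T * proj(x) = -2*(-3.696431) - 2*1.452976 + 2*(-0.206433) - 2*(-0.427355) = 4.9288


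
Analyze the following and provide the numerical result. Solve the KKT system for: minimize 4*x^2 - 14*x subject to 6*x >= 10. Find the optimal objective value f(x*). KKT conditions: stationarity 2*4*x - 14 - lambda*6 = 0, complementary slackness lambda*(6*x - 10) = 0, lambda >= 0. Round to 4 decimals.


Step 1: Try lambda = 0 (constraint inactive).
Stationarity: 2*4*x - 14 = 0
x* = 14/(2*4) = 1.75
Check constraint: 6*1.75 = 10.5 >= 10 -- satisfied.
Step 2: Compute optimal value.
f(x*) = 4*1.75^2 - 14*1.75 = -12.25


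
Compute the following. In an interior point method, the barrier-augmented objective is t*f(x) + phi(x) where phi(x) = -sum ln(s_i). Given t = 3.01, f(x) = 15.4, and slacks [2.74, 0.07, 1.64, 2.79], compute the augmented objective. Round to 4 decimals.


Step 1: Compute log-barrier.
ln values: [1.008, -2.6593, 0.4947, 1.026]
phi = -(1.008 - 2.6593 + 0.4947 + 1.026) = 0.1306
Step 2: Compute augmented objective.
t*f(x) = 3.01*15.4 = 46.354
Total = 46.354 + 0.1306 = 46.4846


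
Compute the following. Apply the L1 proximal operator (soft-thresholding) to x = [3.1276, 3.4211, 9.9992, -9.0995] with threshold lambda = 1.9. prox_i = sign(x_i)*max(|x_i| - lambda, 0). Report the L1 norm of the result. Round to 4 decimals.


Soft-thresholding with lambda = 1.9:
prox(3.1276) = sign(3.1276)*max(|3.1276| - 1.9, 0) = 1.2276
prox(3.4211) = sign(3.4211)*max(|3.4211| - 1.9, 0) = 1.5211
prox(9.9992) = sign(9.9992)*max(|9.9992| - 1.9, 0) = 8.0992
prox(-9.0995) = sign(-9.0995)*max(|-9.0995| - 1.9, 0) = -7.1995
prox(x) = [1.2276, 1.5211, 8.0992, -7.1995]
||prox(x)||_1 = 1.2276 + 1.5211 + 8.0992 + 7.1995 = 18.0474


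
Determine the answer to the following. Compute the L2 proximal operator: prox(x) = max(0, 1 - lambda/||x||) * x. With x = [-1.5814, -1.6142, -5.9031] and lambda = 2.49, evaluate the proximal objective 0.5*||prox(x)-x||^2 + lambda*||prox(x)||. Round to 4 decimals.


Step 1: Compute ||x||.
||x|| = 6.3208
Step 2: Compute scaling factor.
scale = max(0, 1 - 2.49/6.3208) = 0.6061
Step 3: prox(x) = [-0.9584, -0.9783, -3.5777]
||prox(x)|| = 3.8308
Step 4: Proximal objective.
0.5*||prox-x||^2 = 3.1001
lambda*||prox|| = 9.5387
Total = 12.6388


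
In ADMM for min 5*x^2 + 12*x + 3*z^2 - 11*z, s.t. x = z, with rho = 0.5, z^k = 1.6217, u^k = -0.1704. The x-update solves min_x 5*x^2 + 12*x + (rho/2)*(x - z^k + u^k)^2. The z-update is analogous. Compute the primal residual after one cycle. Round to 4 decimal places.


ADMM iteration with rho = 0.5, z^k = 1.6217, u^k = -0.1704
Step 1: x-update.
Minimize 5*x^2 + 12*x + (0.5/2)*(x - 1.6217 - 0.1704)^2
FOC: (2*5 + 0.5)*x = -12 + 0.5*(1.6217 + 0.1704)
x^{k+1} = -1.0575
Step 2: z-update.
Minimize 3*z^2 - 11*z + (0.5/2)*(-1.0575 - z - 0.1704)^2
FOC: (2*3 + 0.5)*z = 11 + 0.5*(-1.0575 - 0.1704)
z^{k+1} = 1.5979
Step 3: u-update.
u^{k+1} = -0.1704 - 1.0575 - 1.5979 = -2.8258
Step 4: Primal residual = |-1.0575 - 1.5979| = 2.6554


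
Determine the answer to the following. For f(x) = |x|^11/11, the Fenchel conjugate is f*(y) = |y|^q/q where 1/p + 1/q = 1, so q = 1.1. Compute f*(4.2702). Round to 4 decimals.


The conjugate exponent q satisfies 1/p + 1/q = 1.
p = 11, so q = 11/(11 - 1) = 1.1
|y|^q = 4.2702^1.1 = 4.9373
f*(4.2702) = 4.9373 / 1.1 = 4.4885


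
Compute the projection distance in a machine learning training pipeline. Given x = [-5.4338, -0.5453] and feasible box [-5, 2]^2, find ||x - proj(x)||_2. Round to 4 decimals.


Project each component onto [-5, 2].
clip(-5.4338) = -5.0, clip(-0.5453) = -0.5453
Projection = [-5.0, -0.5453]
Squared diffs: [0.1882, 0.0]
Distance = sqrt(0.1882) = 0.4338


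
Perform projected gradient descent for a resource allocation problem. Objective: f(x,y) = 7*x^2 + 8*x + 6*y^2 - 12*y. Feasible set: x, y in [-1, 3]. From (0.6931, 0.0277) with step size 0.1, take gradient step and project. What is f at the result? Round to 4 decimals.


Step 1: Compute gradient at (0.6931, 0.0277).
grad_x = 2*7*0.6931 + 8 = 17.7034
grad_y = 2*6*0.0277 - 12 = -11.6676
Step 2: Gradient step.
x_raw = 0.6931 - 0.1*17.7034 = -1.0772
y_raw = 0.0277 - 0.1*-11.6676 = 1.1945
Step 3: Project onto [-1, 3].
x_proj = clip(-1.0772) = -1.0
y_proj = clip(1.1945) = 1.1945
Step 4: Evaluate f.
f(-1.0, 1.1945) = -6.7731


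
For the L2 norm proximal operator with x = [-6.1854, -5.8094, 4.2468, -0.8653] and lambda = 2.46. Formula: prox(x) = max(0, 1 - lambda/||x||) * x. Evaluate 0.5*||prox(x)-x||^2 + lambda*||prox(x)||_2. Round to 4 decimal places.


Step 1: Compute ||x||.
||x|| = 9.5285
Step 2: Compute scaling factor.
scale = max(0, 1 - 2.46/9.5285) = 0.7418
Step 3: prox(x) = [-4.5885, -4.3096, 3.1504, -0.6419]
||prox(x)|| = 7.0685
Step 4: Proximal objective.
0.5*||prox-x||^2 = 3.0258
lambda*||prox|| = 17.3885
Total = 20.4143


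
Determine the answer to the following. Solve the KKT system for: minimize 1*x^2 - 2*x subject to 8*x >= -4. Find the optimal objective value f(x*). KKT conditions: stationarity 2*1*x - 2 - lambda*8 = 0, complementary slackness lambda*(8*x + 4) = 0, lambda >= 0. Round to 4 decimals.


Step 1: Try lambda = 0 (constraint inactive).
Stationarity: 2*1*x - 2 = 0
x* = 2/(2*1) = 1.0
Check constraint: 8*1.0 = 8.0 >= -4 -- satisfied.
Step 2: Compute optimal value.
f(x*) = 1*1.0^2 - 2*1.0 = -1.0


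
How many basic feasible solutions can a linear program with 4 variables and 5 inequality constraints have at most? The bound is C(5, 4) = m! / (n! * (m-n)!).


Each vertex corresponds to some choice of n active constraints out of m, so the number of vertices is at most C(m, n) = m! / (n!(m-n)!).
m = 5, n = 4
Numerator: 5 * 4 * 3 * 2
Denominator: 4! = 24
C(5, 4) = 5


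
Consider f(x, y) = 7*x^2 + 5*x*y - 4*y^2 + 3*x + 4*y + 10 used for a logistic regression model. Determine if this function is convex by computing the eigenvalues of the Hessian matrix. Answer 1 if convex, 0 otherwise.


The Hessian of f(x,y) = 7*x^2 + 5*x*y - 4*y^2 + 3*x + 4*y + 10 is:
H = [[14, 5], [5, -8]]
Trace = 14 - 8 = 6
Determinant = 14*-8 - (5)^2 = -137
Discriminant = (6)^2 - 4*-137 = 584.0
Eigenvalues: lambda_1 = -9.083, lambda_2 = 15.083
The function is not convex.

0


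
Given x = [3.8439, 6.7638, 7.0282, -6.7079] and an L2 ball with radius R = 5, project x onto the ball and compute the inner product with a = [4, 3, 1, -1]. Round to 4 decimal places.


Step 1: Compute ||x|| (intermediates to 6 decimals).
||x|| = sqrt(3.8439^2 + 6.7638^2 + 7.0282^2 + (-6.7079)^2) = 12.446529
Step 2: Project.
Since ||x|| > R, scale = R/||x|| = 5/12.446529 = 0.401718, proj(x) = scale * x
proj(x) = [1.544164, 2.71714, 2.823354, -2.694684]
Step 3: Dot product.
a^T * proj(x) = 4*1.544164 + 3*2.71714 + 1*2.823354 - 1*(-2.694684) = 19.8461


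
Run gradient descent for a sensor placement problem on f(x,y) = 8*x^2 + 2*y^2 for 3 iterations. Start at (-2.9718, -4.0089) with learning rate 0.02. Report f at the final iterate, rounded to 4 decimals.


Gradient descent on f(x,y) = 8*x^2 + 2*y^2.
Starting point: (-2.9718, -4.0089), alpha = 0.02
Step 1: grad_x = 2*8*-2.9718 = -47.5488, grad_y = 2*2*-4.0089 = -16.0356
  x_1 = -2.9718 - 0.02*-47.5488 = -2.0208
  y_1 = -4.0089 - 0.02*-16.0356 = -3.6882
Step 2: grad_x = 2*8*-2.0208 = -32.3332, grad_y = 2*2*-3.6882 = -14.7528
  x_2 = -2.0208 - 0.02*-32.3332 = -1.3742
  y_2 = -3.6882 - 0.02*-14.7528 = -3.3931
Step 3: grad_x = 2*8*-1.3742 = -21.9866, grad_y = 2*2*-3.3931 = -13.5725
  x_3 = -1.3742 - 0.02*-21.9866 = -0.9344
  y_3 = -3.3931 - 0.02*-13.5725 = -3.1217
f(-0.9344, -3.1217) = 8*(-0.9344)^2 + 2*(-3.1217)^2 = 26.4751


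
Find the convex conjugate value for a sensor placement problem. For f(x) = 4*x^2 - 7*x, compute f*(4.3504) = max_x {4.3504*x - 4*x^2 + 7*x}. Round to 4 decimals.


f*(y) = sup_x {y*x - a*x^2 - b*x} = sup_x {(y-b)*x - a*x^2}
FOC: (y - b) - 2a*x = 0 => x* = (y - b)/(2a)
x* = (4.3504 + 7)/(2*4) = 1.4188
f*(4.3504) = (y-b)^2/(4a) = (4.3504 + 7)^2/(4*4)
= 128.8316/16 = 8.052


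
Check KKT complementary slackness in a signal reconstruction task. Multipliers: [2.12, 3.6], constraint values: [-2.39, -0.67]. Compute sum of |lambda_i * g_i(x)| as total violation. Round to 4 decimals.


KKT complementary slackness check:
lambda_1 * g_1 = 2.12 * -2.39 = -5.0668
lambda_2 * g_2 = 3.6 * -0.67 = -2.412
Total violation = 5.0668 + 2.412 = 7.4788


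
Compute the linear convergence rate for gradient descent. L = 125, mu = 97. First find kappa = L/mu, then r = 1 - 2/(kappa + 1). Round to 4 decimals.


Step 1: Compute the condition number.
kappa = L/mu = 125/97 = 1.2887
Step 2: Compute the convergence rate.
r = 1 - 2/(kappa + 1) = 1 - 2*mu/(L + mu) = (L - mu)/(L + mu) = 28/222 = 0.1261


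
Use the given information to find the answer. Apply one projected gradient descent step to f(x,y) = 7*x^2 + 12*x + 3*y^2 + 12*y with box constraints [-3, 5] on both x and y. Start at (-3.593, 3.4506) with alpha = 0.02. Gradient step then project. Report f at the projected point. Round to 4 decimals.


Step 1: Compute gradient at (-3.593, 3.4506).
grad_x = 2*7*-3.593 + 12 = -38.302
grad_y = 2*3*3.4506 + 12 = 32.7036
Step 2: Gradient step.
x_raw = -3.593 - 0.02*-38.302 = -2.827
y_raw = 3.4506 - 0.02*32.7036 = 2.7965
Step 3: Project onto [-3, 5].
x_proj = clip(-2.827) = -2.827
y_proj = clip(2.7965) = 2.7965
Step 4: Evaluate f.
f(-2.827, 2.7965) = 79.0384


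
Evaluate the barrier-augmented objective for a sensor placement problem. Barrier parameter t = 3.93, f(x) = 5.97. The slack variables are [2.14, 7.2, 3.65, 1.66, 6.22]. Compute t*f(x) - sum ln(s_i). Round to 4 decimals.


Step 1: Compute log-barrier.
ln values: [0.7608, 1.9741, 1.2947, 0.5068, 1.8278]
phi = -(0.7608 + 1.9741 + 1.2947 + 0.5068 + 1.8278) = -6.3642
Step 2: Compute augmented objective.
t*f(x) = 3.93*5.97 = 23.4621
Total = 23.4621 - 6.3642 = 17.0979


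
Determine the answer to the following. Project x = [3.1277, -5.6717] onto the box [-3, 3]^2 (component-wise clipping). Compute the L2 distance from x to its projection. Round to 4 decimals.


Project each component onto [-3, 3].
clip(3.1277) = 3.0, clip(-5.6717) = -3.0
Projection = [3.0, -3.0]
Squared diffs: [0.0163, 7.138]
Distance = sqrt(7.1543) = 2.6748


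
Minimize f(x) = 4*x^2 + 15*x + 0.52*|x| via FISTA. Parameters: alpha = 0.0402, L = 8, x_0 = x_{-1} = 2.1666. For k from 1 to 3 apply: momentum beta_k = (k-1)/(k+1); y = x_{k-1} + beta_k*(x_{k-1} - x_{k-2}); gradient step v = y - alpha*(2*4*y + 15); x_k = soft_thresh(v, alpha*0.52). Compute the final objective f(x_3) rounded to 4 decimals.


FISTA on f(x) = 4*x^2 + 15*x + 0.52*|x|
L = 8, alpha = 0.0402
Iteration 1: beta = 0.0, y = 2.1666 + 0.0*(2.1666 - 2.1666) = 2.1666
  grad(y) = 32.3328, v = y - alpha*grad = 0.8668
  prox(v) = soft_thresh(0.8668, 0.0209) = 0.8459
Iteration 2: beta = 0.3333, y = 0.8459 + 0.3333*(0.8459 - 2.1666) = 0.4057
  grad(y) = 18.2455, v = y - alpha*grad = -0.3278
  prox(v) = soft_thresh(-0.3278, 0.0209) = -0.3069
Iteration 3: beta = 0.5, y = -0.3069 + 0.5*(-0.3069 - 0.8459) = -0.8833
  grad(y) = 7.9338, v = y - alpha*grad = -1.2022
  prox(v) = soft_thresh(-1.2022, 0.0209) = -1.1813
f(x_3) = 4*(-1.1813)^2 + 15*(-1.1813) + 0.52*|-1.1813| = -11.5234


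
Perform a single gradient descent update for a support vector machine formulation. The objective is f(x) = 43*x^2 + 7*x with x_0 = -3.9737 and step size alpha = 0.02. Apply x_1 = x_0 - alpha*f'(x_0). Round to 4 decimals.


We compute the gradient at x_0 and apply the update.
f'(x) = 86*x + 7
f'(-3.9737) = 86*-3.9737 + 7 = -334.7382
x_1 = -3.9737 - 0.02*-334.7382 = 2.7211


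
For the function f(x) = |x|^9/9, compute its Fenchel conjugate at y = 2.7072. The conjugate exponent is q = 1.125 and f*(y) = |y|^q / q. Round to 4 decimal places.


The conjugate exponent q satisfies 1/p + 1/q = 1.
p = 9, so q = 9/(9 - 1) = 1.125
|y|^q = 2.7072^1.125 = 3.0661
f*(2.7072) = 3.0661 / 1.125 = 2.7254


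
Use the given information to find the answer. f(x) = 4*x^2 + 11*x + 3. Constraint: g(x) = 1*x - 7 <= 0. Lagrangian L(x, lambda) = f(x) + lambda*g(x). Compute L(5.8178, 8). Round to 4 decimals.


Step 1: Evaluate f(x).
f(5.8178) = 4*5.8178^2 + 11*5.8178 + 3 = 202.383
Step 2: Evaluate g(x).
g(5.8178) = 1*5.8178 - 7 = -1.1822
Step 3: Compute Lagrangian.
L = 202.383 + 8*-1.1822 = 192.9254


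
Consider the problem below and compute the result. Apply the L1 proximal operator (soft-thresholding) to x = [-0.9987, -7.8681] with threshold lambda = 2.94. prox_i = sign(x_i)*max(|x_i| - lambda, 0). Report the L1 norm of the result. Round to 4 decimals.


Soft-thresholding with lambda = 2.94:
prox(-0.9987) = sign(-0.9987)*max(|-0.9987| - 2.94, 0) = 0.0
prox(-7.8681) = sign(-7.8681)*max(|-7.8681| - 2.94, 0) = -4.9281
prox(x) = [0.0, -4.9281]
||prox(x)||_1 = 0.0 + 4.9281 = 4.9281


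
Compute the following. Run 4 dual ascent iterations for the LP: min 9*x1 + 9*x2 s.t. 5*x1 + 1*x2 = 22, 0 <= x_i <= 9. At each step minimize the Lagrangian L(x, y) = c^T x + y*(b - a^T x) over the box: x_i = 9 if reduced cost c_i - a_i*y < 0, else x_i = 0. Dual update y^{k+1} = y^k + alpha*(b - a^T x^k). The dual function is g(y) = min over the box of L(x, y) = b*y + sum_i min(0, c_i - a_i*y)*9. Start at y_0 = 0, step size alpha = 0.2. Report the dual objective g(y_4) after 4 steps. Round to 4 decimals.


Dual ascent for LP: min 9*x1 + 9*x2, 5*x1 + 1*x2 = 22, 0 <= x_i <= 9
Step 1: y^k = 0.0, reduced costs: (9.0, 9.0)
  x^k = (0.0, 0.0), subgradient = b - a^T x = 22.0
  y^{k+1} = 0.0 + 0.2*22.0 = 4.4
Step 2: y^k = 4.4, reduced costs: (-13.0, 4.6)
  x^k = (9.0, 0.0), subgradient = b - a^T x = -23.0
  y^{k+1} = 4.4 + 0.2*-23.0 = -0.2
Step 3: y^k = -0.2, reduced costs: (10.0, 9.2)
  x^k = (0.0, 0.0), subgradient = b - a^T x = 22.0
  y^{k+1} = -0.2 + 0.2*22.0 = 4.2
Step 4: y^k = 4.2, reduced costs: (-12.0, 4.8)
  x^k = (9.0, 0.0), subgradient = b - a^T x = -23.0
  y^{k+1} = 4.2 + 0.2*-23.0 = -0.4
Dual objective at y_4 = -0.4: reduced costs (11.0, 9.4), box minimizer x = (0.0, 0.0)
g(y_4) = b*y + (c1 - a1*y)*x1 + (c2 - a2*y)*x2 = 22*(-0.4) + 11.0*0.0 + 9.4*0.0 = -8.8 + 0.0 + 0.0 = -8.8
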